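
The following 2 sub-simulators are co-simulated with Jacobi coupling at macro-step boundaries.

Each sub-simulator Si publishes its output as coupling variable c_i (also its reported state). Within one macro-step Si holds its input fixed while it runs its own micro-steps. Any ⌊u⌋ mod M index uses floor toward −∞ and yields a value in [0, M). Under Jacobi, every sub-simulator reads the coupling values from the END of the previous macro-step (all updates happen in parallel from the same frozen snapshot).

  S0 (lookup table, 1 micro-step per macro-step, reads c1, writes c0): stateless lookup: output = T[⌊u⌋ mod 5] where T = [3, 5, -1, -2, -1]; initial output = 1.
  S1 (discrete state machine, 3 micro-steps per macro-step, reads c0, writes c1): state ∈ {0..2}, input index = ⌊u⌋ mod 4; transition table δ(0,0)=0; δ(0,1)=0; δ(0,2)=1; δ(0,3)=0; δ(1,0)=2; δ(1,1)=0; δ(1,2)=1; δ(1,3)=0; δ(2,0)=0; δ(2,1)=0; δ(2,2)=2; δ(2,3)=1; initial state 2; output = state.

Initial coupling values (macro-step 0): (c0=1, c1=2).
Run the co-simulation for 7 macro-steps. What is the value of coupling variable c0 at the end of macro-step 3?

macro 1: S0 reads c1=2 → after 1×micro: -1; S1 reads c0=1 → after 3×micro: 0 ⇒ (c0=-1, c1=0)
macro 2: S0 reads c1=0 → after 1×micro: 3; S1 reads c0=-1 → after 3×micro: 0 ⇒ (c0=3, c1=0)
macro 3: S0 reads c1=0 → after 1×micro: 3; S1 reads c0=3 → after 3×micro: 0 ⇒ (c0=3, c1=0)
macro 4: S0 reads c1=0 → after 1×micro: 3; S1 reads c0=3 → after 3×micro: 0 ⇒ (c0=3, c1=0)
macro 5: S0 reads c1=0 → after 1×micro: 3; S1 reads c0=3 → after 3×micro: 0 ⇒ (c0=3, c1=0)
macro 6: S0 reads c1=0 → after 1×micro: 3; S1 reads c0=3 → after 3×micro: 0 ⇒ (c0=3, c1=0)
macro 7: S0 reads c1=0 → after 1×micro: 3; S1 reads c0=3 → after 3×micro: 0 ⇒ (c0=3, c1=0)

c0 at macro-step 3 = 3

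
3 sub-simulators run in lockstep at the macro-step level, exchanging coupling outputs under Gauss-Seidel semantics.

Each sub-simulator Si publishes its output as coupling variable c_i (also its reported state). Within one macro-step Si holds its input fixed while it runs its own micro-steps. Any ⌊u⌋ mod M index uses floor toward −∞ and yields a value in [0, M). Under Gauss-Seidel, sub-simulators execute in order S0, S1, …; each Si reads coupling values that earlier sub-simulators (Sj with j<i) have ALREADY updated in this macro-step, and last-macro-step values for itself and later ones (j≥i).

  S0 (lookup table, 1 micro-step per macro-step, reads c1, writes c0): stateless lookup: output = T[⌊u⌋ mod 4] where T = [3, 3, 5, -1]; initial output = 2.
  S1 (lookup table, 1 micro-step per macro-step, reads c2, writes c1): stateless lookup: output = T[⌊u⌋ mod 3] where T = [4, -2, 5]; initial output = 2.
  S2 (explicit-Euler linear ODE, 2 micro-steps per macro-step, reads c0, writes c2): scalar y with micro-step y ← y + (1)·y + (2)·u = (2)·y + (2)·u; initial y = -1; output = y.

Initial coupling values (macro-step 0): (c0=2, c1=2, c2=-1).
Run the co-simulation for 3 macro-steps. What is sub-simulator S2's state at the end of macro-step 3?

S2 state at macro-step 3 = 506

macro 1: S0 reads c1=2 → after 1×micro: 5; S1 reads c2=-1 → after 1×micro: 5; S2 reads c0=5 → after 2×micro: 26 ⇒ (c0=5, c1=5, c2=26)
macro 2: S0 reads c1=5 → after 1×micro: 3; S1 reads c2=26 → after 1×micro: 5; S2 reads c0=3 → after 2×micro: 122 ⇒ (c0=3, c1=5, c2=122)
macro 3: S0 reads c1=5 → after 1×micro: 3; S1 reads c2=122 → after 1×micro: 5; S2 reads c0=3 → after 2×micro: 506 ⇒ (c0=3, c1=5, c2=506)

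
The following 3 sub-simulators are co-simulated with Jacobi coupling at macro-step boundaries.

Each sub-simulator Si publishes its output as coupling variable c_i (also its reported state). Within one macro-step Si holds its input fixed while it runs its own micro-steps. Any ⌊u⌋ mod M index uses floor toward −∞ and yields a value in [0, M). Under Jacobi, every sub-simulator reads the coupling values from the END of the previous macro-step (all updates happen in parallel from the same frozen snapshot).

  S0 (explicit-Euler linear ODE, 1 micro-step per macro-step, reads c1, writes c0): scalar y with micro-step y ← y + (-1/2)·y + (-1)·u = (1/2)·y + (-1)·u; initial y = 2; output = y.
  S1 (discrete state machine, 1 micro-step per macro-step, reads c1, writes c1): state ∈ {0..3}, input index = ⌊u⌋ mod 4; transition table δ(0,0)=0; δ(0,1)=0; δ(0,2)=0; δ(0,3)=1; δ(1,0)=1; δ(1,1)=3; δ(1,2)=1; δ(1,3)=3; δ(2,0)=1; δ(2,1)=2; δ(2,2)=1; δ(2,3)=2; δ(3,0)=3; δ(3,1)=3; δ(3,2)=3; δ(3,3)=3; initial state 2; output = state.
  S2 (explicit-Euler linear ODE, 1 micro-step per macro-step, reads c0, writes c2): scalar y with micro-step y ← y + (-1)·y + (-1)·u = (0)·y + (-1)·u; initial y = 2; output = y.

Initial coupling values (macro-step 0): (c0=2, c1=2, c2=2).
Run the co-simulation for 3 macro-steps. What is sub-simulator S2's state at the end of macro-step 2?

S2 state at macro-step 2 = 1

macro 1: S0 reads c1=2 → after 1×micro: -1; S1 reads c1=2 → after 1×micro: 1; S2 reads c0=2 → after 1×micro: -2 ⇒ (c0=-1, c1=1, c2=-2)
macro 2: S0 reads c1=1 → after 1×micro: -3/2; S1 reads c1=1 → after 1×micro: 3; S2 reads c0=-1 → after 1×micro: 1 ⇒ (c0=-3/2, c1=3, c2=1)
macro 3: S0 reads c1=3 → after 1×micro: -15/4; S1 reads c1=3 → after 1×micro: 3; S2 reads c0=-3/2 → after 1×micro: 3/2 ⇒ (c0=-15/4, c1=3, c2=3/2)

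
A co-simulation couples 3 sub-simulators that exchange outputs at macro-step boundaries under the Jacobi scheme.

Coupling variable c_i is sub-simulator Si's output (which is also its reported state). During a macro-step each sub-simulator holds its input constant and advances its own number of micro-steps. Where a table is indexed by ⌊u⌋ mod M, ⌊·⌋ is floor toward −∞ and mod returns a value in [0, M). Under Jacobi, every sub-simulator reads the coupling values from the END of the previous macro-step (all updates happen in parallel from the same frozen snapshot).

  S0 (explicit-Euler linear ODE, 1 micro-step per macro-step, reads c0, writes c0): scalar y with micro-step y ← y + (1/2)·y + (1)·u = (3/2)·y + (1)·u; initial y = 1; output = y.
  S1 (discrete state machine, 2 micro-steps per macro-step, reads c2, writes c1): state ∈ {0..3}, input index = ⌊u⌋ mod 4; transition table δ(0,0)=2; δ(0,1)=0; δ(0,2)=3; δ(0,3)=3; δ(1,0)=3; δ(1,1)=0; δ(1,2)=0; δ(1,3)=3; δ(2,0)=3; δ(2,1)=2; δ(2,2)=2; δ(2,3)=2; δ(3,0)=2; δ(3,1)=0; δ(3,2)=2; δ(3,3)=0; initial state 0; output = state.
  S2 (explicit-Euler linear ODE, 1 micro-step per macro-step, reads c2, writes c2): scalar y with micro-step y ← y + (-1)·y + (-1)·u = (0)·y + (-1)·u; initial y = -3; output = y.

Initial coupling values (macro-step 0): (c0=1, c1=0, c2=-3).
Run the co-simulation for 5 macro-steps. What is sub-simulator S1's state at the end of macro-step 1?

S1 state at macro-step 1 = 0

macro 1: S0 reads c0=1 → after 1×micro: 5/2; S1 reads c2=-3 → after 2×micro: 0; S2 reads c2=-3 → after 1×micro: 3 ⇒ (c0=5/2, c1=0, c2=3)
macro 2: S0 reads c0=5/2 → after 1×micro: 25/4; S1 reads c2=3 → after 2×micro: 0; S2 reads c2=3 → after 1×micro: -3 ⇒ (c0=25/4, c1=0, c2=-3)
macro 3: S0 reads c0=25/4 → after 1×micro: 125/8; S1 reads c2=-3 → after 2×micro: 0; S2 reads c2=-3 → after 1×micro: 3 ⇒ (c0=125/8, c1=0, c2=3)
macro 4: S0 reads c0=125/8 → after 1×micro: 625/16; S1 reads c2=3 → after 2×micro: 0; S2 reads c2=3 → after 1×micro: -3 ⇒ (c0=625/16, c1=0, c2=-3)
macro 5: S0 reads c0=625/16 → after 1×micro: 3125/32; S1 reads c2=-3 → after 2×micro: 0; S2 reads c2=-3 → after 1×micro: 3 ⇒ (c0=3125/32, c1=0, c2=3)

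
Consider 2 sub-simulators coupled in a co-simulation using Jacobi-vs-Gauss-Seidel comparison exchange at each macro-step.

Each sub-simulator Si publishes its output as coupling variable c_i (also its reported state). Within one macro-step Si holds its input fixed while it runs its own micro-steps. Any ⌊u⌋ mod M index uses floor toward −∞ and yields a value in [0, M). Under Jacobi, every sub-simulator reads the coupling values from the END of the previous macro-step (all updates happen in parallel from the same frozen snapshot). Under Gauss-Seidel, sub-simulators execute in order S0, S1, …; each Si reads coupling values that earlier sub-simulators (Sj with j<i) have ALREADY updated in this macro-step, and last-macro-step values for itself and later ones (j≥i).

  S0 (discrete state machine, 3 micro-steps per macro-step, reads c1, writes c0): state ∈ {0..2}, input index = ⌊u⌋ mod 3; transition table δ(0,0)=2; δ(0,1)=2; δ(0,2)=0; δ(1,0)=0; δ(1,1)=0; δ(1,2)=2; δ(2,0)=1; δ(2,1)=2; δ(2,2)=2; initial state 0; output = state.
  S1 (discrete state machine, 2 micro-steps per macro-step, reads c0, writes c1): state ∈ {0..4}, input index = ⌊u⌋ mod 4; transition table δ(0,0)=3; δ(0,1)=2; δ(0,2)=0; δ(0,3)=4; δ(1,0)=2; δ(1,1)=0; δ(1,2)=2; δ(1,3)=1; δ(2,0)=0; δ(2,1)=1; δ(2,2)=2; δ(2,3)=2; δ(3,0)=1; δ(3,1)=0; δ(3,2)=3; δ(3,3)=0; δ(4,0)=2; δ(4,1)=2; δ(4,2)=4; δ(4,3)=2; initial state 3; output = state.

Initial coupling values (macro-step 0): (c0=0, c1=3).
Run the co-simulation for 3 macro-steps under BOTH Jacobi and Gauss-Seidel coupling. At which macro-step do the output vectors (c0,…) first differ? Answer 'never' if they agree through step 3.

[Jacobi] macro 1: S0 reads c1=3 → after 3×micro: 0; S1 reads c0=0 → after 2×micro: 2 ⇒ (c0=0, c1=2)
[Jacobi] macro 2: S0 reads c1=2 → after 3×micro: 0; S1 reads c0=0 → after 2×micro: 3 ⇒ (c0=0, c1=3)
[Jacobi] macro 3: S0 reads c1=3 → after 3×micro: 0; S1 reads c0=0 → after 2×micro: 2 ⇒ (c0=0, c1=2)
[Gauss-Seidel] macro 1: S0 reads c1=3 → after 3×micro: 0; S1 reads c0=0 → after 2×micro: 2 ⇒ (c0=0, c1=2)
[Gauss-Seidel] macro 2: S0 reads c1=2 → after 3×micro: 0; S1 reads c0=0 → after 2×micro: 3 ⇒ (c0=0, c1=3)
[Gauss-Seidel] macro 3: S0 reads c1=3 → after 3×micro: 0; S1 reads c0=0 → after 2×micro: 2 ⇒ (c0=0, c1=2)

first divergence at macro-step: never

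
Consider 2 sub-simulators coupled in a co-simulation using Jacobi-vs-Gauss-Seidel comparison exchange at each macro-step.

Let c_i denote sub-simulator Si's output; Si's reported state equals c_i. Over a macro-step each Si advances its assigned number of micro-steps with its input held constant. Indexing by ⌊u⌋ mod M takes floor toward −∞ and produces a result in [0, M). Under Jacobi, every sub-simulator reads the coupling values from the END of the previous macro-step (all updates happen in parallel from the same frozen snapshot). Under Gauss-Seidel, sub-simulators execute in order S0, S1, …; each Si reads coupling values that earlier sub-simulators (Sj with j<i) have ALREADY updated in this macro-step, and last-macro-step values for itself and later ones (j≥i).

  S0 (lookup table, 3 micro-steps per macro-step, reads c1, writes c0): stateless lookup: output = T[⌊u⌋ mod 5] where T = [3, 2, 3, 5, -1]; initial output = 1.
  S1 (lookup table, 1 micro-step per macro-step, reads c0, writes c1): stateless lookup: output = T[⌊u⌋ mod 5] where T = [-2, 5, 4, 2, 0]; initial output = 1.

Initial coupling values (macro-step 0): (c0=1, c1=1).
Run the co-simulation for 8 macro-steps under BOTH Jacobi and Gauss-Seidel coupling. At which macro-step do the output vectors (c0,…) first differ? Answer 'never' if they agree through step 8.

[Jacobi] macro 1: S0 reads c1=1 → after 3×micro: 2; S1 reads c0=1 → after 1×micro: 5 ⇒ (c0=2, c1=5)
[Jacobi] macro 2: S0 reads c1=5 → after 3×micro: 3; S1 reads c0=2 → after 1×micro: 4 ⇒ (c0=3, c1=4)
[Jacobi] macro 3: S0 reads c1=4 → after 3×micro: -1; S1 reads c0=3 → after 1×micro: 2 ⇒ (c0=-1, c1=2)
[Jacobi] macro 4: S0 reads c1=2 → after 3×micro: 3; S1 reads c0=-1 → after 1×micro: 0 ⇒ (c0=3, c1=0)
[Jacobi] macro 5: S0 reads c1=0 → after 3×micro: 3; S1 reads c0=3 → after 1×micro: 2 ⇒ (c0=3, c1=2)
[Jacobi] macro 6: S0 reads c1=2 → after 3×micro: 3; S1 reads c0=3 → after 1×micro: 2 ⇒ (c0=3, c1=2)
[Jacobi] macro 7: S0 reads c1=2 → after 3×micro: 3; S1 reads c0=3 → after 1×micro: 2 ⇒ (c0=3, c1=2)
[Jacobi] macro 8: S0 reads c1=2 → after 3×micro: 3; S1 reads c0=3 → after 1×micro: 2 ⇒ (c0=3, c1=2)
[Gauss-Seidel] macro 1: S0 reads c1=1 → after 3×micro: 2; S1 reads c0=2 → after 1×micro: 4 ⇒ (c0=2, c1=4)
[Gauss-Seidel] macro 2: S0 reads c1=4 → after 3×micro: -1; S1 reads c0=-1 → after 1×micro: 0 ⇒ (c0=-1, c1=0)
[Gauss-Seidel] macro 3: S0 reads c1=0 → after 3×micro: 3; S1 reads c0=3 → after 1×micro: 2 ⇒ (c0=3, c1=2)
[Gauss-Seidel] macro 4: S0 reads c1=2 → after 3×micro: 3; S1 reads c0=3 → after 1×micro: 2 ⇒ (c0=3, c1=2)
[Gauss-Seidel] macro 5: S0 reads c1=2 → after 3×micro: 3; S1 reads c0=3 → after 1×micro: 2 ⇒ (c0=3, c1=2)
[Gauss-Seidel] macro 6: S0 reads c1=2 → after 3×micro: 3; S1 reads c0=3 → after 1×micro: 2 ⇒ (c0=3, c1=2)
[Gauss-Seidel] macro 7: S0 reads c1=2 → after 3×micro: 3; S1 reads c0=3 → after 1×micro: 2 ⇒ (c0=3, c1=2)
[Gauss-Seidel] macro 8: S0 reads c1=2 → after 3×micro: 3; S1 reads c0=3 → after 1×micro: 2 ⇒ (c0=3, c1=2)

first divergence at macro-step: 1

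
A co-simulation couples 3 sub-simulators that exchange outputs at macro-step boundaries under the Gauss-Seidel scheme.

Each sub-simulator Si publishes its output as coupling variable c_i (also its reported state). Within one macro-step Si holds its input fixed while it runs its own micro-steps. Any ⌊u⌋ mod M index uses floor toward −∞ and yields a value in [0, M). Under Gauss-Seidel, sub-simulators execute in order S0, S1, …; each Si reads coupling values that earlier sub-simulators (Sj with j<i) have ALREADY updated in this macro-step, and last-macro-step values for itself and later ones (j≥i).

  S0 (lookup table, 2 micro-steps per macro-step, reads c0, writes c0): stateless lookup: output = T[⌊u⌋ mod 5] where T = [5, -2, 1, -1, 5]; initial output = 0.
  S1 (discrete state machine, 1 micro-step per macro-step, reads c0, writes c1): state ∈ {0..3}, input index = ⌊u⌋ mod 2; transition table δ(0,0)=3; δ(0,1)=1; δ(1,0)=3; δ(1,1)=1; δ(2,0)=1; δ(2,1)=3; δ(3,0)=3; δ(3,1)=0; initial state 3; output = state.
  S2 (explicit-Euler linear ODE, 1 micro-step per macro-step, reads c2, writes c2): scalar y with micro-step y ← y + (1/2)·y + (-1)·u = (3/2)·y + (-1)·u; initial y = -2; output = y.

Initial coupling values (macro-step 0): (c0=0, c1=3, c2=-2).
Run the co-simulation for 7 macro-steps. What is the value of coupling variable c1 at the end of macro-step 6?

macro 1: S0 reads c0=0 → after 2×micro: 5; S1 reads c0=5 → after 1×micro: 0; S2 reads c2=-2 → after 1×micro: -1 ⇒ (c0=5, c1=0, c2=-1)
macro 2: S0 reads c0=5 → after 2×micro: 5; S1 reads c0=5 → after 1×micro: 1; S2 reads c2=-1 → after 1×micro: -1/2 ⇒ (c0=5, c1=1, c2=-1/2)
macro 3: S0 reads c0=5 → after 2×micro: 5; S1 reads c0=5 → after 1×micro: 1; S2 reads c2=-1/2 → after 1×micro: -1/4 ⇒ (c0=5, c1=1, c2=-1/4)
macro 4: S0 reads c0=5 → after 2×micro: 5; S1 reads c0=5 → after 1×micro: 1; S2 reads c2=-1/4 → after 1×micro: -1/8 ⇒ (c0=5, c1=1, c2=-1/8)
macro 5: S0 reads c0=5 → after 2×micro: 5; S1 reads c0=5 → after 1×micro: 1; S2 reads c2=-1/8 → after 1×micro: -1/16 ⇒ (c0=5, c1=1, c2=-1/16)
macro 6: S0 reads c0=5 → after 2×micro: 5; S1 reads c0=5 → after 1×micro: 1; S2 reads c2=-1/16 → after 1×micro: -1/32 ⇒ (c0=5, c1=1, c2=-1/32)
macro 7: S0 reads c0=5 → after 2×micro: 5; S1 reads c0=5 → after 1×micro: 1; S2 reads c2=-1/32 → after 1×micro: -1/64 ⇒ (c0=5, c1=1, c2=-1/64)

c1 at macro-step 6 = 1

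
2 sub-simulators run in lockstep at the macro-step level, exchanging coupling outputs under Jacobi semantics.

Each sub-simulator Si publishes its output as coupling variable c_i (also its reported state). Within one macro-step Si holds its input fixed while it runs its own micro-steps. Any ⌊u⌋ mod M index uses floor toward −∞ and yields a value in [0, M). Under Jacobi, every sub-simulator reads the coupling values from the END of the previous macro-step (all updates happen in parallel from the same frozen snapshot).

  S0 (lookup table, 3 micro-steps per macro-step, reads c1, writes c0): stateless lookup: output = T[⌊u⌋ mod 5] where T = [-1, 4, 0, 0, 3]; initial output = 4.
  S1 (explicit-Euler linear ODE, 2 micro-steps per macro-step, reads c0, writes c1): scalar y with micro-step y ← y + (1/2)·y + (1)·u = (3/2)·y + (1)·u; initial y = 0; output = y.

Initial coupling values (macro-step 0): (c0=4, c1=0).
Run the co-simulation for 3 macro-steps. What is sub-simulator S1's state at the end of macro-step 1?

macro 1: S0 reads c1=0 → after 3×micro: -1; S1 reads c0=4 → after 2×micro: 10 ⇒ (c0=-1, c1=10)
macro 2: S0 reads c1=10 → after 3×micro: -1; S1 reads c0=-1 → after 2×micro: 20 ⇒ (c0=-1, c1=20)
macro 3: S0 reads c1=20 → after 3×micro: -1; S1 reads c0=-1 → after 2×micro: 85/2 ⇒ (c0=-1, c1=85/2)

S1 state at macro-step 1 = 10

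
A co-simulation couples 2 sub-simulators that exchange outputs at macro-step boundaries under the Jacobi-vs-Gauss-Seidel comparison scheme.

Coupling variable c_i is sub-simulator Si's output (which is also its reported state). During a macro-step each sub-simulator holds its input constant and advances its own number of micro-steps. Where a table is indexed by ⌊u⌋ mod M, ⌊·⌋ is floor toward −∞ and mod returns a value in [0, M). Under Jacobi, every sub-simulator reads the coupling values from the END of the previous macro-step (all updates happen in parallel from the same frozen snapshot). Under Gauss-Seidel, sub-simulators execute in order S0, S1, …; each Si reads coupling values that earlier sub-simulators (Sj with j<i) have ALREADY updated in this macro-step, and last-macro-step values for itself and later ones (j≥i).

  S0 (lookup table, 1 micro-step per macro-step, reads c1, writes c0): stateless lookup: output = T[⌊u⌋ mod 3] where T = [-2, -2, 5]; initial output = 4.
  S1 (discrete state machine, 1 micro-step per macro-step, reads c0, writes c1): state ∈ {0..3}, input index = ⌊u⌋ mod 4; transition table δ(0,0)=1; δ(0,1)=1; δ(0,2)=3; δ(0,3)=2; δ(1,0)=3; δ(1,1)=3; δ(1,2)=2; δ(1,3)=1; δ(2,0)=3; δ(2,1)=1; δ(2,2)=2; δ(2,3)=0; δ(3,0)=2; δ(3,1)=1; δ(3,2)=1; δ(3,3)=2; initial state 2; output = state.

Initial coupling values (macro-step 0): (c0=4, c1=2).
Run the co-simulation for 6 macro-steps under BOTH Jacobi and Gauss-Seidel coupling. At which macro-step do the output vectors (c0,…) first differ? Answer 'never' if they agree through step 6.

first divergence at macro-step: 1

[Jacobi] macro 1: S0 reads c1=2 → after 1×micro: 5; S1 reads c0=4 → after 1×micro: 3 ⇒ (c0=5, c1=3)
[Jacobi] macro 2: S0 reads c1=3 → after 1×micro: -2; S1 reads c0=5 → after 1×micro: 1 ⇒ (c0=-2, c1=1)
[Jacobi] macro 3: S0 reads c1=1 → after 1×micro: -2; S1 reads c0=-2 → after 1×micro: 2 ⇒ (c0=-2, c1=2)
[Jacobi] macro 4: S0 reads c1=2 → after 1×micro: 5; S1 reads c0=-2 → after 1×micro: 2 ⇒ (c0=5, c1=2)
[Jacobi] macro 5: S0 reads c1=2 → after 1×micro: 5; S1 reads c0=5 → after 1×micro: 1 ⇒ (c0=5, c1=1)
[Jacobi] macro 6: S0 reads c1=1 → after 1×micro: -2; S1 reads c0=5 → after 1×micro: 3 ⇒ (c0=-2, c1=3)
[Gauss-Seidel] macro 1: S0 reads c1=2 → after 1×micro: 5; S1 reads c0=5 → after 1×micro: 1 ⇒ (c0=5, c1=1)
[Gauss-Seidel] macro 2: S0 reads c1=1 → after 1×micro: -2; S1 reads c0=-2 → after 1×micro: 2 ⇒ (c0=-2, c1=2)
[Gauss-Seidel] macro 3: S0 reads c1=2 → after 1×micro: 5; S1 reads c0=5 → after 1×micro: 1 ⇒ (c0=5, c1=1)
[Gauss-Seidel] macro 4: S0 reads c1=1 → after 1×micro: -2; S1 reads c0=-2 → after 1×micro: 2 ⇒ (c0=-2, c1=2)
[Gauss-Seidel] macro 5: S0 reads c1=2 → after 1×micro: 5; S1 reads c0=5 → after 1×micro: 1 ⇒ (c0=5, c1=1)
[Gauss-Seidel] macro 6: S0 reads c1=1 → after 1×micro: -2; S1 reads c0=-2 → after 1×micro: 2 ⇒ (c0=-2, c1=2)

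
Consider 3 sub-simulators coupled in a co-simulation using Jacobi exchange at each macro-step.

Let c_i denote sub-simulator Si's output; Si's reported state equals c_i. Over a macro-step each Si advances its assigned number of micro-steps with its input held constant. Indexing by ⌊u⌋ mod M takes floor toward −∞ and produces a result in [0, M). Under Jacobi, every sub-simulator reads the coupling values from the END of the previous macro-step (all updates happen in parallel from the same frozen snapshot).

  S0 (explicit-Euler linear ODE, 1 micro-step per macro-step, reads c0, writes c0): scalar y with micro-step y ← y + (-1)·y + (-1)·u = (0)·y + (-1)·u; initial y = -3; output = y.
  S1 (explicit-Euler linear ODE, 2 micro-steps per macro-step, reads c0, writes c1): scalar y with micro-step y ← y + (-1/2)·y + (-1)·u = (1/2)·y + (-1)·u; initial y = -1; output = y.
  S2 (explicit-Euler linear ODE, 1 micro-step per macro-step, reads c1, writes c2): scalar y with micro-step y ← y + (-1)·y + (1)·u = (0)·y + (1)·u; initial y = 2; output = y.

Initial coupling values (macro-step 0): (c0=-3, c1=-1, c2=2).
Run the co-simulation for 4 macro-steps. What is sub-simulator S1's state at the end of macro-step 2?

macro 1: S0 reads c0=-3 → after 1×micro: 3; S1 reads c0=-3 → after 2×micro: 17/4; S2 reads c1=-1 → after 1×micro: -1 ⇒ (c0=3, c1=17/4, c2=-1)
macro 2: S0 reads c0=3 → after 1×micro: -3; S1 reads c0=3 → after 2×micro: -55/16; S2 reads c1=17/4 → after 1×micro: 17/4 ⇒ (c0=-3, c1=-55/16, c2=17/4)
macro 3: S0 reads c0=-3 → after 1×micro: 3; S1 reads c0=-3 → after 2×micro: 233/64; S2 reads c1=-55/16 → after 1×micro: -55/16 ⇒ (c0=3, c1=233/64, c2=-55/16)
macro 4: S0 reads c0=3 → after 1×micro: -3; S1 reads c0=3 → after 2×micro: -919/256; S2 reads c1=233/64 → after 1×micro: 233/64 ⇒ (c0=-3, c1=-919/256, c2=233/64)

S1 state at macro-step 2 = -55/16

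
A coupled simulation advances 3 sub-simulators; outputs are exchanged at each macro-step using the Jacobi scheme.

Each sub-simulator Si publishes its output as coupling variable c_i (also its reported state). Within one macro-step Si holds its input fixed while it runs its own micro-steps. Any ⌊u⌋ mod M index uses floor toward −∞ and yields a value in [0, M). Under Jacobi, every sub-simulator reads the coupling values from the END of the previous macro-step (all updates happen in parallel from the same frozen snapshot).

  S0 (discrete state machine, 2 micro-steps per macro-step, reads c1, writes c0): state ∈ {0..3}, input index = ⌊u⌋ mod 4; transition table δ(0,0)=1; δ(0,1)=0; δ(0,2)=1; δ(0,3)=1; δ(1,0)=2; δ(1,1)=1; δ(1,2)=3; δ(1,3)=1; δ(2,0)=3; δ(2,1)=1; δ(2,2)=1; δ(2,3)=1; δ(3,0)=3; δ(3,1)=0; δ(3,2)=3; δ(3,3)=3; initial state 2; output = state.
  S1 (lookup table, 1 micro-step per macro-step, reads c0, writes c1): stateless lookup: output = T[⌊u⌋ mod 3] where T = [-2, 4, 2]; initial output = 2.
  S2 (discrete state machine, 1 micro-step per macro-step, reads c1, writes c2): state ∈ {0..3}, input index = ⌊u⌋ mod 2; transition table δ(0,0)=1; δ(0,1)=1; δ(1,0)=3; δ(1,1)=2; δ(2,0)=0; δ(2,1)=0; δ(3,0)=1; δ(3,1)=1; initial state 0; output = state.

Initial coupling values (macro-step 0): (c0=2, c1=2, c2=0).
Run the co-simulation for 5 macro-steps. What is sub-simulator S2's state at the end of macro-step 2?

macro 1: S0 reads c1=2 → after 2×micro: 3; S1 reads c0=2 → after 1×micro: 2; S2 reads c1=2 → after 1×micro: 1 ⇒ (c0=3, c1=2, c2=1)
macro 2: S0 reads c1=2 → after 2×micro: 3; S1 reads c0=3 → after 1×micro: -2; S2 reads c1=2 → after 1×micro: 3 ⇒ (c0=3, c1=-2, c2=3)
macro 3: S0 reads c1=-2 → after 2×micro: 3; S1 reads c0=3 → after 1×micro: -2; S2 reads c1=-2 → after 1×micro: 1 ⇒ (c0=3, c1=-2, c2=1)
macro 4: S0 reads c1=-2 → after 2×micro: 3; S1 reads c0=3 → after 1×micro: -2; S2 reads c1=-2 → after 1×micro: 3 ⇒ (c0=3, c1=-2, c2=3)
macro 5: S0 reads c1=-2 → after 2×micro: 3; S1 reads c0=3 → after 1×micro: -2; S2 reads c1=-2 → after 1×micro: 1 ⇒ (c0=3, c1=-2, c2=1)

S2 state at macro-step 2 = 3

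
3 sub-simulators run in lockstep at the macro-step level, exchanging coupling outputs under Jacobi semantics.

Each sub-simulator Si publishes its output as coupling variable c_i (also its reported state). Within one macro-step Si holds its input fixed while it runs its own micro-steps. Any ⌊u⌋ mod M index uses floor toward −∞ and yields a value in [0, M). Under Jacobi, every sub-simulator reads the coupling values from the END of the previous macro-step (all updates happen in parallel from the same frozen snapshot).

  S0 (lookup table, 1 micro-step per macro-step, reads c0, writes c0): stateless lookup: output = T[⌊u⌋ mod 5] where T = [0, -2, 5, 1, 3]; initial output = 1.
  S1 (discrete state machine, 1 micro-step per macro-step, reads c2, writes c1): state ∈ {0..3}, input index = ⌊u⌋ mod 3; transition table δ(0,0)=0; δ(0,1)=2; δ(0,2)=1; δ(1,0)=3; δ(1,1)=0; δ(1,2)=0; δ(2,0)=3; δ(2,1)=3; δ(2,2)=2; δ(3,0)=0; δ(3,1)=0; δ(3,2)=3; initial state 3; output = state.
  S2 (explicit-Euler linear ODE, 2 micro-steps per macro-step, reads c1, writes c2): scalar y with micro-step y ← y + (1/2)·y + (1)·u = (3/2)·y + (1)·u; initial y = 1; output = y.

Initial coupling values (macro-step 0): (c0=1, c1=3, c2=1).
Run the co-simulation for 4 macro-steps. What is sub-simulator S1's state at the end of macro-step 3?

S1 state at macro-step 3 = 0

macro 1: S0 reads c0=1 → after 1×micro: -2; S1 reads c2=1 → after 1×micro: 0; S2 reads c1=3 → after 2×micro: 39/4 ⇒ (c0=-2, c1=0, c2=39/4)
macro 2: S0 reads c0=-2 → after 1×micro: 1; S1 reads c2=39/4 → after 1×micro: 0; S2 reads c1=0 → after 2×micro: 351/16 ⇒ (c0=1, c1=0, c2=351/16)
macro 3: S0 reads c0=1 → after 1×micro: -2; S1 reads c2=351/16 → after 1×micro: 0; S2 reads c1=0 → after 2×micro: 3159/64 ⇒ (c0=-2, c1=0, c2=3159/64)
macro 4: S0 reads c0=-2 → after 1×micro: 1; S1 reads c2=3159/64 → after 1×micro: 2; S2 reads c1=0 → after 2×micro: 28431/256 ⇒ (c0=1, c1=2, c2=28431/256)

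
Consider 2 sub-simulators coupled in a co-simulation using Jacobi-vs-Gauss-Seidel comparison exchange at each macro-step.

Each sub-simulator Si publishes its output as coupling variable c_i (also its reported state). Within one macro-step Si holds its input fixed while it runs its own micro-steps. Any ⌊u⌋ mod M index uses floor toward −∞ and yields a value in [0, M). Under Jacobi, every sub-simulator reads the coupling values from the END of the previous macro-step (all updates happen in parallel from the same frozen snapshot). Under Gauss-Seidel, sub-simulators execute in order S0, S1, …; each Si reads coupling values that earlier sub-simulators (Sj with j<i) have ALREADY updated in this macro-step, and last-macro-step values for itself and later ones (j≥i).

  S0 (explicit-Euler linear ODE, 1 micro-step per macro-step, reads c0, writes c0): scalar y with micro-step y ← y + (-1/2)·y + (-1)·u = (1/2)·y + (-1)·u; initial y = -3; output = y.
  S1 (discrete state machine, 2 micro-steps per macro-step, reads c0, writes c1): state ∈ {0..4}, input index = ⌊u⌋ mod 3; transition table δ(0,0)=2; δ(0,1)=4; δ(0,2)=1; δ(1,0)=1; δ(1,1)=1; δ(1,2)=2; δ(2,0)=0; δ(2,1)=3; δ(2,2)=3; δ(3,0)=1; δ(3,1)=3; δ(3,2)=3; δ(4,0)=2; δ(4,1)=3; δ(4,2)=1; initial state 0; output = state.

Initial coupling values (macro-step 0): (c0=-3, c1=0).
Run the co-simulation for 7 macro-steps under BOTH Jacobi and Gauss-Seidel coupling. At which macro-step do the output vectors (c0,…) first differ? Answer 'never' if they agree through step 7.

first divergence at macro-step: 1

[Jacobi] macro 1: S0 reads c0=-3 → after 1×micro: 3/2; S1 reads c0=-3 → after 2×micro: 0 ⇒ (c0=3/2, c1=0)
[Jacobi] macro 2: S0 reads c0=3/2 → after 1×micro: -3/4; S1 reads c0=3/2 → after 2×micro: 3 ⇒ (c0=-3/4, c1=3)
[Jacobi] macro 3: S0 reads c0=-3/4 → after 1×micro: 3/8; S1 reads c0=-3/4 → after 2×micro: 3 ⇒ (c0=3/8, c1=3)
[Jacobi] macro 4: S0 reads c0=3/8 → after 1×micro: -3/16; S1 reads c0=3/8 → after 2×micro: 1 ⇒ (c0=-3/16, c1=1)
[Jacobi] macro 5: S0 reads c0=-3/16 → after 1×micro: 3/32; S1 reads c0=-3/16 → after 2×micro: 3 ⇒ (c0=3/32, c1=3)
[Jacobi] macro 6: S0 reads c0=3/32 → after 1×micro: -3/64; S1 reads c0=3/32 → after 2×micro: 1 ⇒ (c0=-3/64, c1=1)
[Jacobi] macro 7: S0 reads c0=-3/64 → after 1×micro: 3/128; S1 reads c0=-3/64 → after 2×micro: 3 ⇒ (c0=3/128, c1=3)
[Gauss-Seidel] macro 1: S0 reads c0=-3 → after 1×micro: 3/2; S1 reads c0=3/2 → after 2×micro: 3 ⇒ (c0=3/2, c1=3)
[Gauss-Seidel] macro 2: S0 reads c0=3/2 → after 1×micro: -3/4; S1 reads c0=-3/4 → after 2×micro: 3 ⇒ (c0=-3/4, c1=3)
[Gauss-Seidel] macro 3: S0 reads c0=-3/4 → after 1×micro: 3/8; S1 reads c0=3/8 → after 2×micro: 1 ⇒ (c0=3/8, c1=1)
[Gauss-Seidel] macro 4: S0 reads c0=3/8 → after 1×micro: -3/16; S1 reads c0=-3/16 → after 2×micro: 3 ⇒ (c0=-3/16, c1=3)
[Gauss-Seidel] macro 5: S0 reads c0=-3/16 → after 1×micro: 3/32; S1 reads c0=3/32 → after 2×micro: 1 ⇒ (c0=3/32, c1=1)
[Gauss-Seidel] macro 6: S0 reads c0=3/32 → after 1×micro: -3/64; S1 reads c0=-3/64 → after 2×micro: 3 ⇒ (c0=-3/64, c1=3)
[Gauss-Seidel] macro 7: S0 reads c0=-3/64 → after 1×micro: 3/128; S1 reads c0=3/128 → after 2×micro: 1 ⇒ (c0=3/128, c1=1)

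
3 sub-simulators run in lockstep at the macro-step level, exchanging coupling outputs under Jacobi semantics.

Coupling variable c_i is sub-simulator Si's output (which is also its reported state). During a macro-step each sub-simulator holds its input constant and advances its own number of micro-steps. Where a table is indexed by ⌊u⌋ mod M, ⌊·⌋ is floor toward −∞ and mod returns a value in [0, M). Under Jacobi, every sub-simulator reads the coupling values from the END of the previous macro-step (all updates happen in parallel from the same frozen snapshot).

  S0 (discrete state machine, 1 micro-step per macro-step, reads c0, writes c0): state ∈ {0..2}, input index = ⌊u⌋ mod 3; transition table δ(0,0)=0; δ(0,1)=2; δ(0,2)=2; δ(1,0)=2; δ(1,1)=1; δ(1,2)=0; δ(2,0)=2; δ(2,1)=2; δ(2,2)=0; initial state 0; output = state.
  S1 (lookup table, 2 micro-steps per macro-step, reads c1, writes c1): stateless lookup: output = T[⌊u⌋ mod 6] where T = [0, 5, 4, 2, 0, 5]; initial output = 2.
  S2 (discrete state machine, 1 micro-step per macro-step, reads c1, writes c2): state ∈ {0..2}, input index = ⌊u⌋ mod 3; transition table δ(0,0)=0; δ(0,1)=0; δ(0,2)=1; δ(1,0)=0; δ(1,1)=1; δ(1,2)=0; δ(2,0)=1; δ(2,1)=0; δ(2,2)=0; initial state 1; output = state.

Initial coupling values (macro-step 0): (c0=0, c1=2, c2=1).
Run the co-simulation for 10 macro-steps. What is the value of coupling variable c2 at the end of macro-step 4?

c2 at macro-step 4 = 0

macro 1: S0 reads c0=0 → after 1×micro: 0; S1 reads c1=2 → after 2×micro: 4; S2 reads c1=2 → after 1×micro: 0 ⇒ (c0=0, c1=4, c2=0)
macro 2: S0 reads c0=0 → after 1×micro: 0; S1 reads c1=4 → after 2×micro: 0; S2 reads c1=4 → after 1×micro: 0 ⇒ (c0=0, c1=0, c2=0)
macro 3: S0 reads c0=0 → after 1×micro: 0; S1 reads c1=0 → after 2×micro: 0; S2 reads c1=0 → after 1×micro: 0 ⇒ (c0=0, c1=0, c2=0)
macro 4: S0 reads c0=0 → after 1×micro: 0; S1 reads c1=0 → after 2×micro: 0; S2 reads c1=0 → after 1×micro: 0 ⇒ (c0=0, c1=0, c2=0)
macro 5: S0 reads c0=0 → after 1×micro: 0; S1 reads c1=0 → after 2×micro: 0; S2 reads c1=0 → after 1×micro: 0 ⇒ (c0=0, c1=0, c2=0)
macro 6: S0 reads c0=0 → after 1×micro: 0; S1 reads c1=0 → after 2×micro: 0; S2 reads c1=0 → after 1×micro: 0 ⇒ (c0=0, c1=0, c2=0)
macro 7: S0 reads c0=0 → after 1×micro: 0; S1 reads c1=0 → after 2×micro: 0; S2 reads c1=0 → after 1×micro: 0 ⇒ (c0=0, c1=0, c2=0)
macro 8: S0 reads c0=0 → after 1×micro: 0; S1 reads c1=0 → after 2×micro: 0; S2 reads c1=0 → after 1×micro: 0 ⇒ (c0=0, c1=0, c2=0)
macro 9: S0 reads c0=0 → after 1×micro: 0; S1 reads c1=0 → after 2×micro: 0; S2 reads c1=0 → after 1×micro: 0 ⇒ (c0=0, c1=0, c2=0)
macro 10: S0 reads c0=0 → after 1×micro: 0; S1 reads c1=0 → after 2×micro: 0; S2 reads c1=0 → after 1×micro: 0 ⇒ (c0=0, c1=0, c2=0)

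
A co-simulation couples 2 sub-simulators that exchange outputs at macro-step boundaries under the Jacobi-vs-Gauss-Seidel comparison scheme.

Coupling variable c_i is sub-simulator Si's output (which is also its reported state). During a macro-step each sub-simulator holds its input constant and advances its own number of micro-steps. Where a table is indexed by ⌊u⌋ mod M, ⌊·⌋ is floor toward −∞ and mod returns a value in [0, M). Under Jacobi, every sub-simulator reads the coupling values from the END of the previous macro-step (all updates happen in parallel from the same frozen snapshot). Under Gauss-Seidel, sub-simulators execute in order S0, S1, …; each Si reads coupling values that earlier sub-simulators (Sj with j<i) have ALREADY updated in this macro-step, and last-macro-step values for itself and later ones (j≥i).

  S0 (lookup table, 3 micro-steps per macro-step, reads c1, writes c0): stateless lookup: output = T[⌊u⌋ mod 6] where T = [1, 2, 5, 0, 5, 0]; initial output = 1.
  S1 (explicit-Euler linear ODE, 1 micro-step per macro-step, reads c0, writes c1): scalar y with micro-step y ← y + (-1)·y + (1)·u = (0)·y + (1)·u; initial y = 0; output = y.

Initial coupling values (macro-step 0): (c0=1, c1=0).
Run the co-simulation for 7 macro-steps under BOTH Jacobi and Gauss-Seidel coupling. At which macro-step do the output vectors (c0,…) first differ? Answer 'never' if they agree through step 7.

first divergence at macro-step: 2

[Jacobi] macro 1: S0 reads c1=0 → after 3×micro: 1; S1 reads c0=1 → after 1×micro: 1 ⇒ (c0=1, c1=1)
[Jacobi] macro 2: S0 reads c1=1 → after 3×micro: 2; S1 reads c0=1 → after 1×micro: 1 ⇒ (c0=2, c1=1)
[Jacobi] macro 3: S0 reads c1=1 → after 3×micro: 2; S1 reads c0=2 → after 1×micro: 2 ⇒ (c0=2, c1=2)
[Jacobi] macro 4: S0 reads c1=2 → after 3×micro: 5; S1 reads c0=2 → after 1×micro: 2 ⇒ (c0=5, c1=2)
[Jacobi] macro 5: S0 reads c1=2 → after 3×micro: 5; S1 reads c0=5 → after 1×micro: 5 ⇒ (c0=5, c1=5)
[Jacobi] macro 6: S0 reads c1=5 → after 3×micro: 0; S1 reads c0=5 → after 1×micro: 5 ⇒ (c0=0, c1=5)
[Jacobi] macro 7: S0 reads c1=5 → after 3×micro: 0; S1 reads c0=0 → after 1×micro: 0 ⇒ (c0=0, c1=0)
[Gauss-Seidel] macro 1: S0 reads c1=0 → after 3×micro: 1; S1 reads c0=1 → after 1×micro: 1 ⇒ (c0=1, c1=1)
[Gauss-Seidel] macro 2: S0 reads c1=1 → after 3×micro: 2; S1 reads c0=2 → after 1×micro: 2 ⇒ (c0=2, c1=2)
[Gauss-Seidel] macro 3: S0 reads c1=2 → after 3×micro: 5; S1 reads c0=5 → after 1×micro: 5 ⇒ (c0=5, c1=5)
[Gauss-Seidel] macro 4: S0 reads c1=5 → after 3×micro: 0; S1 reads c0=0 → after 1×micro: 0 ⇒ (c0=0, c1=0)
[Gauss-Seidel] macro 5: S0 reads c1=0 → after 3×micro: 1; S1 reads c0=1 → after 1×micro: 1 ⇒ (c0=1, c1=1)
[Gauss-Seidel] macro 6: S0 reads c1=1 → after 3×micro: 2; S1 reads c0=2 → after 1×micro: 2 ⇒ (c0=2, c1=2)
[Gauss-Seidel] macro 7: S0 reads c1=2 → after 3×micro: 5; S1 reads c0=5 → after 1×micro: 5 ⇒ (c0=5, c1=5)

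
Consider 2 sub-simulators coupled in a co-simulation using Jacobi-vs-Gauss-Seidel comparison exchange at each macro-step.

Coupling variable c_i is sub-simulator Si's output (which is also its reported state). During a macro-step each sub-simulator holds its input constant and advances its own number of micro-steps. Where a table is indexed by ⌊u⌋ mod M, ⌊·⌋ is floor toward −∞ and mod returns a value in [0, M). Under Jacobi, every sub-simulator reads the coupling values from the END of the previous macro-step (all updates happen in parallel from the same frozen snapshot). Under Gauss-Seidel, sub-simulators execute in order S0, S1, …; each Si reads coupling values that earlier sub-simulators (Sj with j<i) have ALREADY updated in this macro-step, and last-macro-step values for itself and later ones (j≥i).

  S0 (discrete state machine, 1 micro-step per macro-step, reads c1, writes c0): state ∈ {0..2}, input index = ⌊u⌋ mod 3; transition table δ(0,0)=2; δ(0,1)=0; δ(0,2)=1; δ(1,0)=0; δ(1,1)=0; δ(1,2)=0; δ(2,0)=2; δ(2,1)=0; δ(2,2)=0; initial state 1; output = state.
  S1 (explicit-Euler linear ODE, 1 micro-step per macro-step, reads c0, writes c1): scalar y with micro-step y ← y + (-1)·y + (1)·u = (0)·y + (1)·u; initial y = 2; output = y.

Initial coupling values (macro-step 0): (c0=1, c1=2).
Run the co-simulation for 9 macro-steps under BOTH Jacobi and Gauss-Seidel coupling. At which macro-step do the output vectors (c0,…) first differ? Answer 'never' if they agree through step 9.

[Jacobi] macro 1: S0 reads c1=2 → after 1×micro: 0; S1 reads c0=1 → after 1×micro: 1 ⇒ (c0=0, c1=1)
[Jacobi] macro 2: S0 reads c1=1 → after 1×micro: 0; S1 reads c0=0 → after 1×micro: 0 ⇒ (c0=0, c1=0)
[Jacobi] macro 3: S0 reads c1=0 → after 1×micro: 2; S1 reads c0=0 → after 1×micro: 0 ⇒ (c0=2, c1=0)
[Jacobi] macro 4: S0 reads c1=0 → after 1×micro: 2; S1 reads c0=2 → after 1×micro: 2 ⇒ (c0=2, c1=2)
[Jacobi] macro 5: S0 reads c1=2 → after 1×micro: 0; S1 reads c0=2 → after 1×micro: 2 ⇒ (c0=0, c1=2)
[Jacobi] macro 6: S0 reads c1=2 → after 1×micro: 1; S1 reads c0=0 → after 1×micro: 0 ⇒ (c0=1, c1=0)
[Jacobi] macro 7: S0 reads c1=0 → after 1×micro: 0; S1 reads c0=1 → after 1×micro: 1 ⇒ (c0=0, c1=1)
[Jacobi] macro 8: S0 reads c1=1 → after 1×micro: 0; S1 reads c0=0 → after 1×micro: 0 ⇒ (c0=0, c1=0)
[Jacobi] macro 9: S0 reads c1=0 → after 1×micro: 2; S1 reads c0=0 → after 1×micro: 0 ⇒ (c0=2, c1=0)
[Gauss-Seidel] macro 1: S0 reads c1=2 → after 1×micro: 0; S1 reads c0=0 → after 1×micro: 0 ⇒ (c0=0, c1=0)
[Gauss-Seidel] macro 2: S0 reads c1=0 → after 1×micro: 2; S1 reads c0=2 → after 1×micro: 2 ⇒ (c0=2, c1=2)
[Gauss-Seidel] macro 3: S0 reads c1=2 → after 1×micro: 0; S1 reads c0=0 → after 1×micro: 0 ⇒ (c0=0, c1=0)
[Gauss-Seidel] macro 4: S0 reads c1=0 → after 1×micro: 2; S1 reads c0=2 → after 1×micro: 2 ⇒ (c0=2, c1=2)
[Gauss-Seidel] macro 5: S0 reads c1=2 → after 1×micro: 0; S1 reads c0=0 → after 1×micro: 0 ⇒ (c0=0, c1=0)
[Gauss-Seidel] macro 6: S0 reads c1=0 → after 1×micro: 2; S1 reads c0=2 → after 1×micro: 2 ⇒ (c0=2, c1=2)
[Gauss-Seidel] macro 7: S0 reads c1=2 → after 1×micro: 0; S1 reads c0=0 → after 1×micro: 0 ⇒ (c0=0, c1=0)
[Gauss-Seidel] macro 8: S0 reads c1=0 → after 1×micro: 2; S1 reads c0=2 → after 1×micro: 2 ⇒ (c0=2, c1=2)
[Gauss-Seidel] macro 9: S0 reads c1=2 → after 1×micro: 0; S1 reads c0=0 → after 1×micro: 0 ⇒ (c0=0, c1=0)

first divergence at macro-step: 1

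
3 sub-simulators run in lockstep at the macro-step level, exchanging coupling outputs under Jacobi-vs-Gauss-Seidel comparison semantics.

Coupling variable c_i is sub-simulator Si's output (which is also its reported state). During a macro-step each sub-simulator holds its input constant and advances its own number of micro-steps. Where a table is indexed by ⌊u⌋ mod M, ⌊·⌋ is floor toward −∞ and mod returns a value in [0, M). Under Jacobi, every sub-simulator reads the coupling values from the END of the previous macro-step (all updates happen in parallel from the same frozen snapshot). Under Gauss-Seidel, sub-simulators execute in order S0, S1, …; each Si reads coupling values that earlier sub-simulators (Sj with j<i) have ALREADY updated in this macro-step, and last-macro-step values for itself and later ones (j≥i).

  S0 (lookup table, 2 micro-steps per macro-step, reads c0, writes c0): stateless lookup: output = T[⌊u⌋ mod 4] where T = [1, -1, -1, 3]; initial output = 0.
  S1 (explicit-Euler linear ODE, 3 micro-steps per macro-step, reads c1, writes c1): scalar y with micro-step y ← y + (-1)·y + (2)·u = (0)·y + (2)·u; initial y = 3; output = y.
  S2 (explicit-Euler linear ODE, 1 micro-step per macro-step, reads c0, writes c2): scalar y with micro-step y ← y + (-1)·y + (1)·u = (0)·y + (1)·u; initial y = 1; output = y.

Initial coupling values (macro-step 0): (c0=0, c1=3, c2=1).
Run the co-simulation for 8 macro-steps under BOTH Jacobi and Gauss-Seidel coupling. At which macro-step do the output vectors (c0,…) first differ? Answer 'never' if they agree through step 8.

[Jacobi] macro 1: S0 reads c0=0 → after 2×micro: 1; S1 reads c1=3 → after 3×micro: 6; S2 reads c0=0 → after 1×micro: 0 ⇒ (c0=1, c1=6, c2=0)
[Jacobi] macro 2: S0 reads c0=1 → after 2×micro: -1; S1 reads c1=6 → after 3×micro: 12; S2 reads c0=1 → after 1×micro: 1 ⇒ (c0=-1, c1=12, c2=1)
[Jacobi] macro 3: S0 reads c0=-1 → after 2×micro: 3; S1 reads c1=12 → after 3×micro: 24; S2 reads c0=-1 → after 1×micro: -1 ⇒ (c0=3, c1=24, c2=-1)
[Jacobi] macro 4: S0 reads c0=3 → after 2×micro: 3; S1 reads c1=24 → after 3×micro: 48; S2 reads c0=3 → after 1×micro: 3 ⇒ (c0=3, c1=48, c2=3)
[Jacobi] macro 5: S0 reads c0=3 → after 2×micro: 3; S1 reads c1=48 → after 3×micro: 96; S2 reads c0=3 → after 1×micro: 3 ⇒ (c0=3, c1=96, c2=3)
[Jacobi] macro 6: S0 reads c0=3 → after 2×micro: 3; S1 reads c1=96 → after 3×micro: 192; S2 reads c0=3 → after 1×micro: 3 ⇒ (c0=3, c1=192, c2=3)
[Jacobi] macro 7: S0 reads c0=3 → after 2×micro: 3; S1 reads c1=192 → after 3×micro: 384; S2 reads c0=3 → after 1×micro: 3 ⇒ (c0=3, c1=384, c2=3)
[Jacobi] macro 8: S0 reads c0=3 → after 2×micro: 3; S1 reads c1=384 → after 3×micro: 768; S2 reads c0=3 → after 1×micro: 3 ⇒ (c0=3, c1=768, c2=3)
[Gauss-Seidel] macro 1: S0 reads c0=0 → after 2×micro: 1; S1 reads c1=3 → after 3×micro: 6; S2 reads c0=1 → after 1×micro: 1 ⇒ (c0=1, c1=6, c2=1)
[Gauss-Seidel] macro 2: S0 reads c0=1 → after 2×micro: -1; S1 reads c1=6 → after 3×micro: 12; S2 reads c0=-1 → after 1×micro: -1 ⇒ (c0=-1, c1=12, c2=-1)
[Gauss-Seidel] macro 3: S0 reads c0=-1 → after 2×micro: 3; S1 reads c1=12 → after 3×micro: 24; S2 reads c0=3 → after 1×micro: 3 ⇒ (c0=3, c1=24, c2=3)
[Gauss-Seidel] macro 4: S0 reads c0=3 → after 2×micro: 3; S1 reads c1=24 → after 3×micro: 48; S2 reads c0=3 → after 1×micro: 3 ⇒ (c0=3, c1=48, c2=3)
[Gauss-Seidel] macro 5: S0 reads c0=3 → after 2×micro: 3; S1 reads c1=48 → after 3×micro: 96; S2 reads c0=3 → after 1×micro: 3 ⇒ (c0=3, c1=96, c2=3)
[Gauss-Seidel] macro 6: S0 reads c0=3 → after 2×micro: 3; S1 reads c1=96 → after 3×micro: 192; S2 reads c0=3 → after 1×micro: 3 ⇒ (c0=3, c1=192, c2=3)
[Gauss-Seidel] macro 7: S0 reads c0=3 → after 2×micro: 3; S1 reads c1=192 → after 3×micro: 384; S2 reads c0=3 → after 1×micro: 3 ⇒ (c0=3, c1=384, c2=3)
[Gauss-Seidel] macro 8: S0 reads c0=3 → after 2×micro: 3; S1 reads c1=384 → after 3×micro: 768; S2 reads c0=3 → after 1×micro: 3 ⇒ (c0=3, c1=768, c2=3)

first divergence at macro-step: 1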